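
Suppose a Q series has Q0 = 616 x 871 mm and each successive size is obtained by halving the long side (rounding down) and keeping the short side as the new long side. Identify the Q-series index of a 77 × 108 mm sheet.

Q6

Q0: 616 × 871 mm
Q1: 435 × 616 mm
Q2: 308 × 435 mm
Q3: 217 × 308 mm
Q4: 154 × 217 mm
Q5: 108 × 154 mm
Q6: 77 × 108 mm
Q7: 54 × 77 mm
→ matches Q6.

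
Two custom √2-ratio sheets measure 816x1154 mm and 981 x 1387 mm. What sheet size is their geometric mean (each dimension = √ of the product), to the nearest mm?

895 × 1265 mm

Short side: √(816 · 981) = √800496 ≈ 894.7 → 895 mm
Long side: √(1154 · 1387) = √1600598 ≈ 1265.1 → 1265 mm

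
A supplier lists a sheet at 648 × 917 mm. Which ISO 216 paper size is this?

Aspect ratio 917/648 ≈ 1.415 — close to the ISO √2 ≈ 1.414.
In the C-series (envelope sizes, between A and B): C1 = 648 × 917 mm.

C1 (648 × 917 mm)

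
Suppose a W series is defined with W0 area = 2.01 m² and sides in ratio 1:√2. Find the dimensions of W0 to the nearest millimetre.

Let the short side be w mm. Then w · w√2 = 2.01 m² = 2,010,000 mm².
w² = 2,010,000/√2, so w ≈ 1192.2 mm; long side = w√2 ≈ 1686.0 mm.

1192 × 1686 mm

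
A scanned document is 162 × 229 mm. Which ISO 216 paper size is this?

C5 (162 × 229 mm)

Aspect ratio 229/162 ≈ 1.414 — close to the ISO √2 ≈ 1.414.
In the C-series (envelope sizes, between A and B): C5 = 162 × 229 mm.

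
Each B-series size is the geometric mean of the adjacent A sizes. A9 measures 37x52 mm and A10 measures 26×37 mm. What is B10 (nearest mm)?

31 × 44 mm

Short side: √(37 · 26) = √962 ≈ 31.0 → 31 mm
Long side: √(52 · 37) = √1924 ≈ 43.9 → 44 mm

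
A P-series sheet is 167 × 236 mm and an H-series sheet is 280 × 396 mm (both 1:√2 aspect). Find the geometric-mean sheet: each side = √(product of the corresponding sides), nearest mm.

Short side: √(167 · 280) = √46760 ≈ 216.2 → 216 mm
Long side: √(236 · 396) = √93456 ≈ 305.7 → 306 mm

216 × 306 mm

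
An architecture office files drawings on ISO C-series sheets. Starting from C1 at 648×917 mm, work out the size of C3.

C2: ⌊917/2⌋ × 648 = 458 × 648 mm
C3: ⌊648/2⌋ × 458 = 324 × 458 mm

324 × 458 mm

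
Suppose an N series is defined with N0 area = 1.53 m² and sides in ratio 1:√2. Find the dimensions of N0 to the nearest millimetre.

1040 × 1471 mm

Let the short side be w mm. Then w · w√2 = 1.53 m² = 1,530,000 mm².
w² = 1,530,000/√2, so w ≈ 1040.1 mm; long side = w√2 ≈ 1471.0 mm.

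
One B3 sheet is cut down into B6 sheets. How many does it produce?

8

B3 = 353 × 500 mm; B6 = 125 × 176 mm.
Each halving step doubles the count; 3 steps from B3 to B6.
2^3 = 8.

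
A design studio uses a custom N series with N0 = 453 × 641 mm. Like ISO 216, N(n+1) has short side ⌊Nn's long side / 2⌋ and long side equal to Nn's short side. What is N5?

80 × 113 mm

N1 = 320 × 453 mm (from N0 by 1 halving).
N2: ⌊453/2⌋ × 320 = 226 × 320 mm
N3: ⌊320/2⌋ × 226 = 160 × 226 mm
N4: ⌊226/2⌋ × 160 = 113 × 160 mm
N5: ⌊160/2⌋ × 113 = 80 × 113 mm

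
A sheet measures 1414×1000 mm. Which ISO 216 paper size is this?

B0 (1000 × 1414 mm)

Aspect ratio 1414/1000 ≈ 1.414 — close to the ISO √2 ≈ 1.414.
In the B-series (B0 = 1000 × 1414 mm): B0 = 1000 × 1414 mm.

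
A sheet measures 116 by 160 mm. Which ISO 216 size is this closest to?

C6 (114 × 162 mm)

Aspect ratio 160/116 ≈ 1.379 (ISO target is √2 ≈ 1.414).
In the C-series (envelope sizes, between A and B): C6 = 114 × 162 mm.
Off by 4 mm total — nearest standard size.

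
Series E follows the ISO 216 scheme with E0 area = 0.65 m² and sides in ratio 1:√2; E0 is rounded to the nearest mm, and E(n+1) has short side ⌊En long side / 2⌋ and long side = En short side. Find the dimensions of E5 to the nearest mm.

119 × 169 mm

Let E0's short side be w mm. w · w√2 = 0.65 m² = 650,000 mm², so w ≈ 678.0 mm and w√2 ≈ 958.8 mm → E0 = 678 × 959 mm.
E1: ⌊959/2⌋ × 678 = 479 × 678 mm
E2: ⌊678/2⌋ × 479 = 339 × 479 mm
E3: ⌊479/2⌋ × 339 = 239 × 339 mm
E4: ⌊339/2⌋ × 239 = 169 × 239 mm
E5: ⌊239/2⌋ × 169 = 119 × 169 mm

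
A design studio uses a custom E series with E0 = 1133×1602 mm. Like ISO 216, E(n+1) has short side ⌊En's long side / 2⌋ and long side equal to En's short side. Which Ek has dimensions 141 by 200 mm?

E0: 1133 × 1602 mm
E1: 801 × 1133 mm
E2: 566 × 801 mm
E3: 400 × 566 mm
E4: 283 × 400 mm
E5: 200 × 283 mm
E6: 141 × 200 mm
E7: 100 × 141 mm
→ matches E6.

E6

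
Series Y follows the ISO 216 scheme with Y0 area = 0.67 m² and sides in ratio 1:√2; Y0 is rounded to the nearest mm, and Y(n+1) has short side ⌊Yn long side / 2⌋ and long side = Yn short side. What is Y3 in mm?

243 × 344 mm

Let Y0's short side be w mm. w · w√2 = 0.67 m² = 670,000 mm², so w ≈ 688.3 mm and w√2 ≈ 973.4 mm → Y0 = 688 × 973 mm.
Y1: ⌊973/2⌋ × 688 = 486 × 688 mm
Y2: ⌊688/2⌋ × 486 = 344 × 486 mm
Y3: ⌊486/2⌋ × 344 = 243 × 344 mm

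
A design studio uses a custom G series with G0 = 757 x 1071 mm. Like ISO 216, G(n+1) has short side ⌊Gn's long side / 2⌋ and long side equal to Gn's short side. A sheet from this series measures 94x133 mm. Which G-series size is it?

G0: 757 × 1071 mm
G1: 535 × 757 mm
G2: 378 × 535 mm
G3: 267 × 378 mm
G4: 189 × 267 mm
G5: 133 × 189 mm
G6: 94 × 133 mm
G7: 66 × 94 mm
→ matches G6.

G6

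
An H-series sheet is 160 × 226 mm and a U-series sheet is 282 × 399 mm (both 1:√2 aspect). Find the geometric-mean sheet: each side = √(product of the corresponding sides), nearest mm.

212 × 300 mm

Short side: √(160 · 282) = √45120 ≈ 212.4 → 212 mm
Long side: √(226 · 399) = √90174 ≈ 300.3 → 300 mm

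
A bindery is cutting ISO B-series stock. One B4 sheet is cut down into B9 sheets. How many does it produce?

B4 = 250 × 353 mm; B9 = 44 × 62 mm.
Each halving step doubles the count; 5 steps from B4 to B9.
2^5 = 32.

32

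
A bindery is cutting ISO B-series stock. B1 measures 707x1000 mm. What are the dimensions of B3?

353 × 500 mm

B2: ⌊1000/2⌋ × 707 = 500 × 707 mm
B3: ⌊707/2⌋ × 500 = 353 × 500 mm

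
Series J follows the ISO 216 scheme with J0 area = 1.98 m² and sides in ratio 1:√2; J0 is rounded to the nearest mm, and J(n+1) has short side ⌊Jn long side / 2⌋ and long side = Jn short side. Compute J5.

209 × 295 mm

Let J0's short side be w mm. w · w√2 = 1.98 m² = 1,980,000 mm², so w ≈ 1183.2 mm and w√2 ≈ 1673.4 mm → J0 = 1183 × 1673 mm.
J1: ⌊1673/2⌋ × 1183 = 836 × 1183 mm
J2: ⌊1183/2⌋ × 836 = 591 × 836 mm
J3: ⌊836/2⌋ × 591 = 418 × 591 mm
J4: ⌊591/2⌋ × 418 = 295 × 418 mm
J5: ⌊418/2⌋ × 295 = 209 × 295 mm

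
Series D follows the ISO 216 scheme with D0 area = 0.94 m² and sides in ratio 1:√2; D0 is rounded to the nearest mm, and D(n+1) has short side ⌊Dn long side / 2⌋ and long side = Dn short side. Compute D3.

288 × 407 mm

Let D0's short side be w mm. w · w√2 = 0.94 m² = 940,000 mm², so w ≈ 815.3 mm and w√2 ≈ 1153.0 mm → D0 = 815 × 1153 mm.
D1: ⌊1153/2⌋ × 815 = 576 × 815 mm
D2: ⌊815/2⌋ × 576 = 407 × 576 mm
D3: ⌊576/2⌋ × 407 = 288 × 407 mm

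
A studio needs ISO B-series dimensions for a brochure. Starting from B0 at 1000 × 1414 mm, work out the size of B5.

176 × 250 mm

B1: ⌊1414/2⌋ × 1000 = 707 × 1000 mm
B2: ⌊1000/2⌋ × 707 = 500 × 707 mm
B3: ⌊707/2⌋ × 500 = 353 × 500 mm
B4: ⌊500/2⌋ × 353 = 250 × 353 mm
B5: ⌊353/2⌋ × 250 = 176 × 250 mm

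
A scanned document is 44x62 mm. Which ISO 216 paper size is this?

B9 (44 × 62 mm)

Aspect ratio 62/44 ≈ 1.409 — close to the ISO √2 ≈ 1.414.
In the B-series (B0 = 1000 × 1414 mm): B9 = 44 × 62 mm.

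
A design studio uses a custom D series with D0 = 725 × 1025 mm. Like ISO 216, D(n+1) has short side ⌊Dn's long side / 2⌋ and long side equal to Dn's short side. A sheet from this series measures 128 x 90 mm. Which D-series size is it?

D0: 725 × 1025 mm
D1: 512 × 725 mm
D2: 362 × 512 mm
D3: 256 × 362 mm
D4: 181 × 256 mm
D5: 128 × 181 mm
D6: 90 × 128 mm
D7: 64 × 90 mm
→ matches D6.

D6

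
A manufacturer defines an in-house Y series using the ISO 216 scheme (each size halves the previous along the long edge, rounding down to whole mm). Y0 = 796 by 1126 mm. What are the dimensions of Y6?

99 × 140 mm

Y1: ⌊1126/2⌋ × 796 = 563 × 796 mm
Y2: ⌊796/2⌋ × 563 = 398 × 563 mm
Y3: ⌊563/2⌋ × 398 = 281 × 398 mm
Y4: ⌊398/2⌋ × 281 = 199 × 281 mm
Y5: ⌊281/2⌋ × 199 = 140 × 199 mm
Y6: ⌊199/2⌋ × 140 = 99 × 140 mm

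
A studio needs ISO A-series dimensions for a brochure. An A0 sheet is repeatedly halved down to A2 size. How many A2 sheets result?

4

Each ISO step halves the sheet: 1 × A0 → 2 × A1 → 4 × A2
From A0 to A2 is 2 halving steps: 2^2 = 4.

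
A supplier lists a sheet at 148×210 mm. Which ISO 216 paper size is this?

Aspect ratio 210/148 ≈ 1.419 — close to the ISO √2 ≈ 1.414.
In the A-series (A0 area = 1 m²): A5 = 148 × 210 mm.

A5 (148 × 210 mm)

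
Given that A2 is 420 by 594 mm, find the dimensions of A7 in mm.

74 × 105 mm

A3: ⌊594/2⌋ × 420 = 297 × 420 mm
A4: ⌊420/2⌋ × 297 = 210 × 297 mm
A5: ⌊297/2⌋ × 210 = 148 × 210 mm
A6: ⌊210/2⌋ × 148 = 105 × 148 mm
A7: ⌊148/2⌋ × 105 = 74 × 105 mm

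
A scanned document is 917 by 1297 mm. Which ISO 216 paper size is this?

C0 (917 × 1297 mm)

Aspect ratio 1297/917 ≈ 1.414 — close to the ISO √2 ≈ 1.414.
In the C-series (envelope sizes, between A and B): C0 = 917 × 1297 mm.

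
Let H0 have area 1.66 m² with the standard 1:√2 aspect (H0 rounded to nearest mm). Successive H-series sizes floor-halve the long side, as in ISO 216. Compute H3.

Let H0's short side be w mm. w · w√2 = 1.66 m² = 1,660,000 mm², so w ≈ 1083.4 mm and w√2 ≈ 1532.2 mm → H0 = 1083 × 1532 mm.
H1: ⌊1532/2⌋ × 1083 = 766 × 1083 mm
H2: ⌊1083/2⌋ × 766 = 541 × 766 mm
H3: ⌊766/2⌋ × 541 = 383 × 541 mm

383 × 541 mm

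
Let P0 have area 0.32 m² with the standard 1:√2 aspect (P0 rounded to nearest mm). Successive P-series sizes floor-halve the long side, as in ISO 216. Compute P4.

Let P0's short side be w mm. w · w√2 = 0.32 m² = 320,000 mm², so w ≈ 475.7 mm and w√2 ≈ 672.7 mm → P0 = 476 × 673 mm.
P1: ⌊673/2⌋ × 476 = 336 × 476 mm
P2: ⌊476/2⌋ × 336 = 238 × 336 mm
P3: ⌊336/2⌋ × 238 = 168 × 238 mm
P4: ⌊238/2⌋ × 168 = 119 × 168 mm

119 × 168 mm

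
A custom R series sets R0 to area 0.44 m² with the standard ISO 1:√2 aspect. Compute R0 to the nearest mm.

Let the short side be w mm. Then w · w√2 = 0.44 m² = 440,000 mm².
w² = 440,000/√2, so w ≈ 557.8 mm; long side = w√2 ≈ 788.8 mm.

558 × 789 mm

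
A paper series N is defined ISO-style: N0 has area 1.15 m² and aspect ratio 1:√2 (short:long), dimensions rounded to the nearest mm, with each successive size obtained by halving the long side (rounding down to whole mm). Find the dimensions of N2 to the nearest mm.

451 × 637 mm

Let N0's short side be w mm. w · w√2 = 1.15 m² = 1,150,000 mm², so w ≈ 901.8 mm and w√2 ≈ 1275.3 mm → N0 = 902 × 1275 mm.
N1: ⌊1275/2⌋ × 902 = 637 × 902 mm
N2: ⌊902/2⌋ × 637 = 451 × 637 mm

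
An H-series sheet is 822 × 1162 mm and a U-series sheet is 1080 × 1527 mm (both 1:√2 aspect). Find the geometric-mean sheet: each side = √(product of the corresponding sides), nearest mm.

Short side: √(822 · 1080) = √887760 ≈ 942.2 → 942 mm
Long side: √(1162 · 1527) = √1774374 ≈ 1332.1 → 1332 mm

942 × 1332 mm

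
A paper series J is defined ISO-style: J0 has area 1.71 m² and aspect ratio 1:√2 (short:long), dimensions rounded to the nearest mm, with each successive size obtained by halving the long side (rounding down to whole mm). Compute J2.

550 × 777 mm

Let J0's short side be w mm. w · w√2 = 1.71 m² = 1,710,000 mm², so w ≈ 1099.6 mm and w√2 ≈ 1555.1 mm → J0 = 1100 × 1555 mm.
J1: ⌊1555/2⌋ × 1100 = 777 × 1100 mm
J2: ⌊1100/2⌋ × 777 = 550 × 777 mm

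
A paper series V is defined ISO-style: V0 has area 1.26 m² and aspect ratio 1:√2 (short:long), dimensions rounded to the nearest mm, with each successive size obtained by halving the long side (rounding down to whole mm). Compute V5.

166 × 236 mm

Let V0's short side be w mm. w · w√2 = 1.26 m² = 1,260,000 mm², so w ≈ 943.9 mm and w√2 ≈ 1334.9 mm → V0 = 944 × 1335 mm.
V1: ⌊1335/2⌋ × 944 = 667 × 944 mm
V2: ⌊944/2⌋ × 667 = 472 × 667 mm
V3: ⌊667/2⌋ × 472 = 333 × 472 mm
V4: ⌊472/2⌋ × 333 = 236 × 333 mm
V5: ⌊333/2⌋ × 236 = 166 × 236 mm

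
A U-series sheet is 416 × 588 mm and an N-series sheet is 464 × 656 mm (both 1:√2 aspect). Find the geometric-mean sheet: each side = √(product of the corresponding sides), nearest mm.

Short side: √(416 · 464) = √193024 ≈ 439.3 → 439 mm
Long side: √(588 · 656) = √385728 ≈ 621.1 → 621 mm

439 × 621 mm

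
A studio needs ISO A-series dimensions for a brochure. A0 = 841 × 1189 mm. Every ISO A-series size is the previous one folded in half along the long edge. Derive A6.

A1: ⌊1189/2⌋ × 841 = 594 × 841 mm
A2: ⌊841/2⌋ × 594 = 420 × 594 mm
A3: ⌊594/2⌋ × 420 = 297 × 420 mm
A4: ⌊420/2⌋ × 297 = 210 × 297 mm
A5: ⌊297/2⌋ × 210 = 148 × 210 mm
A6: ⌊210/2⌋ × 148 = 105 × 148 mm

105 × 148 mm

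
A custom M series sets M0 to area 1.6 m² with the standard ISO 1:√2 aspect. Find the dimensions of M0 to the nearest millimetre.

1064 × 1504 mm

Let the short side be w mm. Then w · w√2 = 1.6 m² = 1,600,000 mm².
w² = 1,600,000/√2, so w ≈ 1063.7 mm; long side = w√2 ≈ 1504.2 mm.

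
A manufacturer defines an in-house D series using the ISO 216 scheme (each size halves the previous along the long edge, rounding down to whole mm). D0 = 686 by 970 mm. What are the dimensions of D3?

242 × 343 mm

D1: ⌊970/2⌋ × 686 = 485 × 686 mm
D2: ⌊686/2⌋ × 485 = 343 × 485 mm
D3: ⌊485/2⌋ × 343 = 242 × 343 mm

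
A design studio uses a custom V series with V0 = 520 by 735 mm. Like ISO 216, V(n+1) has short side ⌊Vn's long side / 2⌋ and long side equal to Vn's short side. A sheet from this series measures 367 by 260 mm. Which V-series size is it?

V2

V0: 520 × 735 mm
V1: 367 × 520 mm
V2: 260 × 367 mm
V3: 183 × 260 mm
→ matches V2.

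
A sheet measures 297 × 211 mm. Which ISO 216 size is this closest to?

A4 (210 × 297 mm)

Aspect ratio 297/211 ≈ 1.408 — close to the ISO √2 ≈ 1.414.
In the A-series (A0 area = 1 m²): A4 = 210 × 297 mm.
Off by 1 mm total — nearest standard size.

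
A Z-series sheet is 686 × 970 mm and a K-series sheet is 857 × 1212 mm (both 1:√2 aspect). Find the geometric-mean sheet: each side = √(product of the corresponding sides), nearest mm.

Short side: √(686 · 857) = √587902 ≈ 766.7 → 767 mm
Long side: √(970 · 1212) = √1175640 ≈ 1084.3 → 1084 mm

767 × 1084 mm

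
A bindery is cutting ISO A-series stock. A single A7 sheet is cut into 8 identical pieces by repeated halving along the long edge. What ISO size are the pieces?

A10

8 = 2^3, so 3 halving steps.
A7 → A8 → … → A10 after 3 steps.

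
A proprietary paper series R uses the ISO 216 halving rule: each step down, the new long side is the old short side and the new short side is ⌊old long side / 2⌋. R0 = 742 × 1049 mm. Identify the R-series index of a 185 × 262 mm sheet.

R0: 742 × 1049 mm
R1: 524 × 742 mm
R2: 371 × 524 mm
R3: 262 × 371 mm
R4: 185 × 262 mm
R5: 131 × 185 mm
→ matches R4.

R4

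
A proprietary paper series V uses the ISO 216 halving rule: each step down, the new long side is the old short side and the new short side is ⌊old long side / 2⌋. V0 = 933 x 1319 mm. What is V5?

164 × 233 mm

V1: ⌊1319/2⌋ × 933 = 659 × 933 mm
V2: ⌊933/2⌋ × 659 = 466 × 659 mm
V3: ⌊659/2⌋ × 466 = 329 × 466 mm
V4: ⌊466/2⌋ × 329 = 233 × 329 mm
V5: ⌊329/2⌋ × 233 = 164 × 233 mm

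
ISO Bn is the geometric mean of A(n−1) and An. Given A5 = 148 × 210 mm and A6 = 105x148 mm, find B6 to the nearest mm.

125 × 176 mm

Short side: √(148 · 105) = √15540 ≈ 124.7 → 125 mm
Long side: √(210 · 148) = √31080 ≈ 176.3 → 176 mm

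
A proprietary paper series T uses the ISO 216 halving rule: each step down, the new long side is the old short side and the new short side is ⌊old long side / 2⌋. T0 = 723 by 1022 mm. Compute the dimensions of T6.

T1 = 511 × 723 mm (from T0 by 1 halving).
T2: ⌊723/2⌋ × 511 = 361 × 511 mm
T3: ⌊511/2⌋ × 361 = 255 × 361 mm
T4: ⌊361/2⌋ × 255 = 180 × 255 mm
T5: ⌊255/2⌋ × 180 = 127 × 180 mm
T6: ⌊180/2⌋ × 127 = 90 × 127 mm

90 × 127 mm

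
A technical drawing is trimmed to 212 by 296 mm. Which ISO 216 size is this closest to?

Aspect ratio 296/212 ≈ 1.396 (ISO target is √2 ≈ 1.414).
In the A-series (A0 area = 1 m²): A4 = 210 × 297 mm.
Off by 3 mm total — nearest standard size.

A4 (210 × 297 mm)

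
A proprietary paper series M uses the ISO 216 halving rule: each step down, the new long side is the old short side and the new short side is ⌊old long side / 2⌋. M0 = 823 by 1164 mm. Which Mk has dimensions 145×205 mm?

M0: 823 × 1164 mm
M1: 582 × 823 mm
M2: 411 × 582 mm
M3: 291 × 411 mm
M4: 205 × 291 mm
M5: 145 × 205 mm
M6: 102 × 145 mm
→ matches M5.

M5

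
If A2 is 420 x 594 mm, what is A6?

105 × 148 mm

A3: ⌊594/2⌋ × 420 = 297 × 420 mm
A4: ⌊420/2⌋ × 297 = 210 × 297 mm
A5: ⌊297/2⌋ × 210 = 148 × 210 mm
A6: ⌊210/2⌋ × 148 = 105 × 148 mm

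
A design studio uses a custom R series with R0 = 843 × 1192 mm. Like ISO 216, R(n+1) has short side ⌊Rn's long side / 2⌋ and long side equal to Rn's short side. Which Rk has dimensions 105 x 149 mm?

R0: 843 × 1192 mm
R1: 596 × 843 mm
R2: 421 × 596 mm
R3: 298 × 421 mm
R4: 210 × 298 mm
R5: 149 × 210 mm
R6: 105 × 149 mm
R7: 74 × 105 mm
→ matches R6.

R6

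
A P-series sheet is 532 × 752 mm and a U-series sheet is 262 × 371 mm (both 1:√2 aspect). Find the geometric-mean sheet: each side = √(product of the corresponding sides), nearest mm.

Short side: √(532 · 262) = √139384 ≈ 373.3 → 373 mm
Long side: √(752 · 371) = √278992 ≈ 528.2 → 528 mm

373 × 528 mm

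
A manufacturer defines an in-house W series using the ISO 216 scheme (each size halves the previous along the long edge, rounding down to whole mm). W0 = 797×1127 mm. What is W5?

W1 = 563 × 797 mm (from W0 by 1 halving).
W2: ⌊797/2⌋ × 563 = 398 × 563 mm
W3: ⌊563/2⌋ × 398 = 281 × 398 mm
W4: ⌊398/2⌋ × 281 = 199 × 281 mm
W5: ⌊281/2⌋ × 199 = 140 × 199 mm

140 × 199 mm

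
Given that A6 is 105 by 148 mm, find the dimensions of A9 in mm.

37 × 52 mm

A7: ⌊148/2⌋ × 105 = 74 × 105 mm
A8: ⌊105/2⌋ × 74 = 52 × 74 mm
A9: ⌊74/2⌋ × 52 = 37 × 52 mm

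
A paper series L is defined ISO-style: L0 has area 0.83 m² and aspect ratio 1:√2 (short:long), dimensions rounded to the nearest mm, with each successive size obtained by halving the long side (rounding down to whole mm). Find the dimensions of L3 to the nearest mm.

270 × 383 mm

Let L0's short side be w mm. w · w√2 = 0.83 m² = 830,000 mm², so w ≈ 766.1 mm and w√2 ≈ 1083.4 mm → L0 = 766 × 1083 mm.
L1: ⌊1083/2⌋ × 766 = 541 × 766 mm
L2: ⌊766/2⌋ × 541 = 383 × 541 mm
L3: ⌊541/2⌋ × 383 = 270 × 383 mm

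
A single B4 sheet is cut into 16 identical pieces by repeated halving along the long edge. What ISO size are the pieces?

B8

16 = 2^4, so 4 halving steps.
B4 → B5 → … → B8 after 4 steps.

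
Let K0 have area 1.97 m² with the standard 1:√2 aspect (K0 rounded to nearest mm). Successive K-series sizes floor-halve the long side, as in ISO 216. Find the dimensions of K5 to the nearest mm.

Let K0's short side be w mm. w · w√2 = 1.97 m² = 1,970,000 mm², so w ≈ 1180.3 mm and w√2 ≈ 1669.1 mm → K0 = 1180 × 1669 mm.
K1: ⌊1669/2⌋ × 1180 = 834 × 1180 mm
K2: ⌊1180/2⌋ × 834 = 590 × 834 mm
K3: ⌊834/2⌋ × 590 = 417 × 590 mm
K4: ⌊590/2⌋ × 417 = 295 × 417 mm
K5: ⌊417/2⌋ × 295 = 208 × 295 mm

208 × 295 mm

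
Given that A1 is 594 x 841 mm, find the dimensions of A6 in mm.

105 × 148 mm

A2: ⌊841/2⌋ × 594 = 420 × 594 mm
A3: ⌊594/2⌋ × 420 = 297 × 420 mm
A4: ⌊420/2⌋ × 297 = 210 × 297 mm
A5: ⌊297/2⌋ × 210 = 148 × 210 mm
A6: ⌊210/2⌋ × 148 = 105 × 148 mm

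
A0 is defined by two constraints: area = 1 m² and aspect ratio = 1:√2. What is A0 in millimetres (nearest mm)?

841 × 1189 mm

Let the short side be w mm. Then the long side is w√2 and w · w√2 = 10⁶ mm².
w² = 10⁶/√2, so w = 1000 / 2^(1/4) ≈ 840.9 mm; long side = 1000 · 2^(1/4) ≈ 1189.2 mm.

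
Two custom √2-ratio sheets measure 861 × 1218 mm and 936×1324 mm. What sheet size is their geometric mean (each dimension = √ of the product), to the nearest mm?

Short side: √(861 · 936) = √805896 ≈ 897.7 → 898 mm
Long side: √(1218 · 1324) = √1612632 ≈ 1269.9 → 1270 mm

898 × 1270 mm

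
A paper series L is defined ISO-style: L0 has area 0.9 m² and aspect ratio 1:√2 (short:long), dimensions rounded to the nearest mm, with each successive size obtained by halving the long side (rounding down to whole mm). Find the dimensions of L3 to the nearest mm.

282 × 399 mm

Let L0's short side be w mm. w · w√2 = 0.9 m² = 900,000 mm², so w ≈ 797.7 mm and w√2 ≈ 1128.2 mm → L0 = 798 × 1128 mm.
L1: ⌊1128/2⌋ × 798 = 564 × 798 mm
L2: ⌊798/2⌋ × 564 = 399 × 564 mm
L3: ⌊564/2⌋ × 399 = 282 × 399 mm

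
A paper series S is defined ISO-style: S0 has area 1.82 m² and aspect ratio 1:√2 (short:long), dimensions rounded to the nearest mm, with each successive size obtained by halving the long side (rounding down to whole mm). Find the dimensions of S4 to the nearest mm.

Let S0's short side be w mm. w · w√2 = 1.82 m² = 1,820,000 mm², so w ≈ 1134.4 mm and w√2 ≈ 1604.3 mm → S0 = 1134 × 1604 mm.
S1: ⌊1604/2⌋ × 1134 = 802 × 1134 mm
S2: ⌊1134/2⌋ × 802 = 567 × 802 mm
S3: ⌊802/2⌋ × 567 = 401 × 567 mm
S4: ⌊567/2⌋ × 401 = 283 × 401 mm

283 × 401 mm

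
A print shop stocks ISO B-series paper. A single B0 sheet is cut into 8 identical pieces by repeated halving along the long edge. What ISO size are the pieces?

B3

8 = 2^3, so 3 halving steps.
B0 → B1 → … → B3 after 3 steps.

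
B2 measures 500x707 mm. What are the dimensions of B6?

B3: ⌊707/2⌋ × 500 = 353 × 500 mm
B4: ⌊500/2⌋ × 353 = 250 × 353 mm
B5: ⌊353/2⌋ × 250 = 176 × 250 mm
B6: ⌊250/2⌋ × 176 = 125 × 176 mm

125 × 176 mm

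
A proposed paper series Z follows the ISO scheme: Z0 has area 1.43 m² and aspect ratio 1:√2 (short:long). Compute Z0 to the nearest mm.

Let the short side be w mm. Then w · w√2 = 1.43 m² = 1,430,000 mm².
w² = 1,430,000/√2, so w ≈ 1005.6 mm; long side = w√2 ≈ 1422.1 mm.

1006 × 1422 mm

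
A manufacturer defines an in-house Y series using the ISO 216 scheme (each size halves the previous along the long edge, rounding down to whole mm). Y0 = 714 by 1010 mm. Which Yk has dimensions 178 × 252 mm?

Y0: 714 × 1010 mm
Y1: 505 × 714 mm
Y2: 357 × 505 mm
Y3: 252 × 357 mm
Y4: 178 × 252 mm
Y5: 126 × 178 mm
→ matches Y4.

Y4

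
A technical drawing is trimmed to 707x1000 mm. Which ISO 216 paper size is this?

Aspect ratio 1000/707 ≈ 1.414 — close to the ISO √2 ≈ 1.414.
In the B-series (B0 = 1000 × 1414 mm): B1 = 707 × 1000 mm.

B1 (707 × 1000 mm)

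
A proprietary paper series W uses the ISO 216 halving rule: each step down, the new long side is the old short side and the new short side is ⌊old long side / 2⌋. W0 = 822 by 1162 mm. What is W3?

290 × 411 mm

W1: ⌊1162/2⌋ × 822 = 581 × 822 mm
W2: ⌊822/2⌋ × 581 = 411 × 581 mm
W3: ⌊581/2⌋ × 411 = 290 × 411 mm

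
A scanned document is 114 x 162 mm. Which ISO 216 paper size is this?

Aspect ratio 162/114 ≈ 1.421 — close to the ISO √2 ≈ 1.414.
In the C-series (envelope sizes, between A and B): C6 = 114 × 162 mm.

C6 (114 × 162 mm)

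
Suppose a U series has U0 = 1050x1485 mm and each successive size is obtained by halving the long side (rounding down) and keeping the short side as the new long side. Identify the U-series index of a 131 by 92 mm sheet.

U7

U0: 1050 × 1485 mm
U1: 742 × 1050 mm
U2: 525 × 742 mm
U3: 371 × 525 mm
U4: 262 × 371 mm
U5: 185 × 262 mm
U6: 131 × 185 mm
U7: 92 × 131 mm
U8: 65 × 92 mm
→ matches U7.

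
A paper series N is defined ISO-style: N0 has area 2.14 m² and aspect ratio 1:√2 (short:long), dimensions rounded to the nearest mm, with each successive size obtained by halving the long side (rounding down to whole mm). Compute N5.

217 × 307 mm

Let N0's short side be w mm. w · w√2 = 2.14 m² = 2,140,000 mm², so w ≈ 1230.1 mm and w√2 ≈ 1739.7 mm → N0 = 1230 × 1740 mm.
N1: ⌊1740/2⌋ × 1230 = 870 × 1230 mm
N2: ⌊1230/2⌋ × 870 = 615 × 870 mm
N3: ⌊870/2⌋ × 615 = 435 × 615 mm
N4: ⌊615/2⌋ × 435 = 307 × 435 mm
N5: ⌊435/2⌋ × 307 = 217 × 307 mm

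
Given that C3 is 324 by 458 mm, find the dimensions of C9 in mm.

40 × 57 mm

C4: ⌊458/2⌋ × 324 = 229 × 324 mm
C5: ⌊324/2⌋ × 229 = 162 × 229 mm
C6: ⌊229/2⌋ × 162 = 114 × 162 mm
C7: ⌊162/2⌋ × 114 = 81 × 114 mm
C8: ⌊114/2⌋ × 81 = 57 × 81 mm
C9: ⌊81/2⌋ × 57 = 40 × 57 mm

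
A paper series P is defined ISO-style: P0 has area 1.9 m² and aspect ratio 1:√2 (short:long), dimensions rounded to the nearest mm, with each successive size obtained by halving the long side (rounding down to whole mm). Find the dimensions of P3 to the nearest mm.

409 × 579 mm

Let P0's short side be w mm. w · w√2 = 1.9 m² = 1,900,000 mm², so w ≈ 1159.1 mm and w√2 ≈ 1639.2 mm → P0 = 1159 × 1639 mm.
P1: ⌊1639/2⌋ × 1159 = 819 × 1159 mm
P2: ⌊1159/2⌋ × 819 = 579 × 819 mm
P3: ⌊819/2⌋ × 579 = 409 × 579 mm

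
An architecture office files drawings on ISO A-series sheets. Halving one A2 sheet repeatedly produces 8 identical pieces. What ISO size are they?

A5

8 = 2^3, so 3 halving steps.
A2 → A3 → … → A5 after 3 steps.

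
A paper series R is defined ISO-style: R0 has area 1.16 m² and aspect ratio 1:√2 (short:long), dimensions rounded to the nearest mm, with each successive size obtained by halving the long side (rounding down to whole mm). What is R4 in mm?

226 × 320 mm

Let R0's short side be w mm. w · w√2 = 1.16 m² = 1,160,000 mm², so w ≈ 905.7 mm and w√2 ≈ 1280.8 mm → R0 = 906 × 1281 mm.
R1: ⌊1281/2⌋ × 906 = 640 × 906 mm
R2: ⌊906/2⌋ × 640 = 453 × 640 mm
R3: ⌊640/2⌋ × 453 = 320 × 453 mm
R4: ⌊453/2⌋ × 320 = 226 × 320 mm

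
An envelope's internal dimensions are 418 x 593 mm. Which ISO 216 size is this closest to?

A2 (420 × 594 mm)

Aspect ratio 593/418 ≈ 1.419 — close to the ISO √2 ≈ 1.414.
In the A-series (A0 area = 1 m²): A2 = 420 × 594 mm.
Off by 3 mm total — nearest standard size.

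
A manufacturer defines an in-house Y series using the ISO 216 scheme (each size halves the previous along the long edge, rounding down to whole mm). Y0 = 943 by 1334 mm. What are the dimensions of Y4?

235 × 333 mm

Y1: ⌊1334/2⌋ × 943 = 667 × 943 mm
Y2: ⌊943/2⌋ × 667 = 471 × 667 mm
Y3: ⌊667/2⌋ × 471 = 333 × 471 mm
Y4: ⌊471/2⌋ × 333 = 235 × 333 mm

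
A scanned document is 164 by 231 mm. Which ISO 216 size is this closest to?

Aspect ratio 231/164 ≈ 1.409 — close to the ISO √2 ≈ 1.414.
In the C-series (envelope sizes, between A and B): C5 = 162 × 229 mm.
Off by 4 mm total — nearest standard size.

C5 (162 × 229 mm)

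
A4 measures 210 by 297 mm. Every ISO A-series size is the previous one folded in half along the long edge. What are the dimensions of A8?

A5: ⌊297/2⌋ × 210 = 148 × 210 mm
A6: ⌊210/2⌋ × 148 = 105 × 148 mm
A7: ⌊148/2⌋ × 105 = 74 × 105 mm
A8: ⌊105/2⌋ × 74 = 52 × 74 mm

52 × 74 mm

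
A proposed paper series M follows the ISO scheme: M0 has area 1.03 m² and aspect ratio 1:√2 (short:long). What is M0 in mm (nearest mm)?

Let the short side be w mm. Then w · w√2 = 1.03 m² = 1,030,000 mm².
w² = 1,030,000/√2, so w ≈ 853.4 mm; long side = w√2 ≈ 1206.9 mm.

853 × 1207 mm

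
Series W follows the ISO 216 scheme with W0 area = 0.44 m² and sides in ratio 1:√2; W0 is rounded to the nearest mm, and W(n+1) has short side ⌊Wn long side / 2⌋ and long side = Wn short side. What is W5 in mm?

98 × 139 mm

Let W0's short side be w mm. w · w√2 = 0.44 m² = 440,000 mm², so w ≈ 557.8 mm and w√2 ≈ 788.8 mm → W0 = 558 × 789 mm.
W1: ⌊789/2⌋ × 558 = 394 × 558 mm
W2: ⌊558/2⌋ × 394 = 279 × 394 mm
W3: ⌊394/2⌋ × 279 = 197 × 279 mm
W4: ⌊279/2⌋ × 197 = 139 × 197 mm
W5: ⌊197/2⌋ × 139 = 98 × 139 mm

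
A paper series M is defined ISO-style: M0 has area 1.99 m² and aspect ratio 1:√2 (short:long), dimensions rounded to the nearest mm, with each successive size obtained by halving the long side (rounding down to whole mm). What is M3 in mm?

419 × 593 mm

Let M0's short side be w mm. w · w√2 = 1.99 m² = 1,990,000 mm², so w ≈ 1186.2 mm and w√2 ≈ 1677.6 mm → M0 = 1186 × 1678 mm.
M1: ⌊1678/2⌋ × 1186 = 839 × 1186 mm
M2: ⌊1186/2⌋ × 839 = 593 × 839 mm
M3: ⌊839/2⌋ × 593 = 419 × 593 mm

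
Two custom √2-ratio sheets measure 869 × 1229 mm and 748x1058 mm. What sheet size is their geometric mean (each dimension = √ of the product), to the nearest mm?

806 × 1140 mm

Short side: √(869 · 748) = √650012 ≈ 806.2 → 806 mm
Long side: √(1229 · 1058) = √1300282 ≈ 1140.3 → 1140 mm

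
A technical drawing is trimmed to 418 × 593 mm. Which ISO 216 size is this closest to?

Aspect ratio 593/418 ≈ 1.419 — close to the ISO √2 ≈ 1.414.
In the A-series (A0 area = 1 m²): A2 = 420 × 594 mm.
Off by 3 mm total — nearest standard size.

A2 (420 × 594 mm)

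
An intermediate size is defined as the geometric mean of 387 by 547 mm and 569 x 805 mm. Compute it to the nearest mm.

469 × 664 mm

Short side: √(387 · 569) = √220203 ≈ 469.3 → 469 mm
Long side: √(547 · 805) = √440335 ≈ 663.6 → 664 mm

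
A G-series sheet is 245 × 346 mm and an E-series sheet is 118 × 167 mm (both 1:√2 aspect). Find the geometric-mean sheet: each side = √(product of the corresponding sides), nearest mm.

170 × 240 mm

Short side: √(245 · 118) = √28910 ≈ 170.0 → 170 mm
Long side: √(346 · 167) = √57782 ≈ 240.4 → 240 mm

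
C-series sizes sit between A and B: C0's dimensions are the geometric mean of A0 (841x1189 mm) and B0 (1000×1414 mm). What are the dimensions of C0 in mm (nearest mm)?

Short: √(841 · 1000) = √841000 ≈ 917.1 mm.
Long: √(1189 · 1414) = √1681246 ≈ 1296.6 mm.

917 × 1297 mm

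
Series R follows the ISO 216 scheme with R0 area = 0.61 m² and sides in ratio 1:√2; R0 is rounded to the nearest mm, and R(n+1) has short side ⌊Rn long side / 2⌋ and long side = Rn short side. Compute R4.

Let R0's short side be w mm. w · w√2 = 0.61 m² = 610,000 mm², so w ≈ 656.8 mm and w√2 ≈ 928.8 mm → R0 = 657 × 929 mm.
R1: ⌊929/2⌋ × 657 = 464 × 657 mm
R2: ⌊657/2⌋ × 464 = 328 × 464 mm
R3: ⌊464/2⌋ × 328 = 232 × 328 mm
R4: ⌊328/2⌋ × 232 = 164 × 232 mm

164 × 232 mm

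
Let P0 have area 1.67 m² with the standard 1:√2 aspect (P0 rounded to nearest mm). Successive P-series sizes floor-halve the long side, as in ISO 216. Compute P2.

Let P0's short side be w mm. w · w√2 = 1.67 m² = 1,670,000 mm², so w ≈ 1086.7 mm and w√2 ≈ 1536.8 mm → P0 = 1087 × 1537 mm.
P1: ⌊1537/2⌋ × 1087 = 768 × 1087 mm
P2: ⌊1087/2⌋ × 768 = 543 × 768 mm

543 × 768 mm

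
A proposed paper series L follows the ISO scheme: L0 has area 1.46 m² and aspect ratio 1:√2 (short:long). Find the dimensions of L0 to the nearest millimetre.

1016 × 1437 mm

Let the short side be w mm. Then w · w√2 = 1.46 m² = 1,460,000 mm².
w² = 1,460,000/√2, so w ≈ 1016.1 mm; long side = w√2 ≈ 1436.9 mm.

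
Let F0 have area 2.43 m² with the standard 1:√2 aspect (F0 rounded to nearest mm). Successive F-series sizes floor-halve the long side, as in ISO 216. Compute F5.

231 × 327 mm

Let F0's short side be w mm. w · w√2 = 2.43 m² = 2,430,000 mm², so w ≈ 1310.8 mm and w√2 ≈ 1853.8 mm → F0 = 1311 × 1854 mm.
F1: ⌊1854/2⌋ × 1311 = 927 × 1311 mm
F2: ⌊1311/2⌋ × 927 = 655 × 927 mm
F3: ⌊927/2⌋ × 655 = 463 × 655 mm
F4: ⌊655/2⌋ × 463 = 327 × 463 mm
F5: ⌊463/2⌋ × 327 = 231 × 327 mm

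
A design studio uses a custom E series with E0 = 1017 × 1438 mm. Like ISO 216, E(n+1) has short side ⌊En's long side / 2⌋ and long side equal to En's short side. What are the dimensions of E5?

E1: ⌊1438/2⌋ × 1017 = 719 × 1017 mm
E2: ⌊1017/2⌋ × 719 = 508 × 719 mm
E3: ⌊719/2⌋ × 508 = 359 × 508 mm
E4: ⌊508/2⌋ × 359 = 254 × 359 mm
E5: ⌊359/2⌋ × 254 = 179 × 254 mm

179 × 254 mm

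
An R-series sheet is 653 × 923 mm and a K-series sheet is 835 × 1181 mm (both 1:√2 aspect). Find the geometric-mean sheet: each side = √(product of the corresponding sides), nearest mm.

738 × 1044 mm

Short side: √(653 · 835) = √545255 ≈ 738.4 → 738 mm
Long side: √(923 · 1181) = √1090063 ≈ 1044.1 → 1044 mm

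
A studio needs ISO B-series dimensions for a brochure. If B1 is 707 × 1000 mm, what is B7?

88 × 125 mm

B2: ⌊1000/2⌋ × 707 = 500 × 707 mm
B3: ⌊707/2⌋ × 500 = 353 × 500 mm
B4: ⌊500/2⌋ × 353 = 250 × 353 mm
B5: ⌊353/2⌋ × 250 = 176 × 250 mm
B6: ⌊250/2⌋ × 176 = 125 × 176 mm
B7: ⌊176/2⌋ × 125 = 88 × 125 mm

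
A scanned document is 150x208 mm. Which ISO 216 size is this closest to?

A5 (148 × 210 mm)

Aspect ratio 208/150 ≈ 1.387 (ISO target is √2 ≈ 1.414).
In the A-series (A0 area = 1 m²): A5 = 148 × 210 mm.
Off by 4 mm total — nearest standard size.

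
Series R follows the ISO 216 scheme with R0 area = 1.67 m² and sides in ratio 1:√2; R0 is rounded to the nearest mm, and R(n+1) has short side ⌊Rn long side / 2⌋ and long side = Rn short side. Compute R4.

271 × 384 mm

Let R0's short side be w mm. w · w√2 = 1.67 m² = 1,670,000 mm², so w ≈ 1086.7 mm and w√2 ≈ 1536.8 mm → R0 = 1087 × 1537 mm.
R1: ⌊1537/2⌋ × 1087 = 768 × 1087 mm
R2: ⌊1087/2⌋ × 768 = 543 × 768 mm
R3: ⌊768/2⌋ × 543 = 384 × 543 mm
R4: ⌊543/2⌋ × 384 = 271 × 384 mm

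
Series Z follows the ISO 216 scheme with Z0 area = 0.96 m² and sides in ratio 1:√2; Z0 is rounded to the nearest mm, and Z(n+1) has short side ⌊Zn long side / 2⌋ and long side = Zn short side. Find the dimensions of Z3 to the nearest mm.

Let Z0's short side be w mm. w · w√2 = 0.96 m² = 960,000 mm², so w ≈ 823.9 mm and w√2 ≈ 1165.2 mm → Z0 = 824 × 1165 mm.
Z1: ⌊1165/2⌋ × 824 = 582 × 824 mm
Z2: ⌊824/2⌋ × 582 = 412 × 582 mm
Z3: ⌊582/2⌋ × 412 = 291 × 412 mm

291 × 412 mm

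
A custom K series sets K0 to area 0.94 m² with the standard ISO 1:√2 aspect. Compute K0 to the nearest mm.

Let the short side be w mm. Then w · w√2 = 0.94 m² = 940,000 mm².
w² = 940,000/√2, so w ≈ 815.3 mm; long side = w√2 ≈ 1153.0 mm.

815 × 1153 mm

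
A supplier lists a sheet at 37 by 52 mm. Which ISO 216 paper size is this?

Aspect ratio 52/37 ≈ 1.405 — close to the ISO √2 ≈ 1.414.
In the A-series (A0 area = 1 m²): A9 = 37 × 52 mm.

A9 (37 × 52 mm)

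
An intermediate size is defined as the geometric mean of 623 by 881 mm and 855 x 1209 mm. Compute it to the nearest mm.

730 × 1032 mm

Short side: √(623 · 855) = √532665 ≈ 729.8 → 730 mm
Long side: √(881 · 1209) = √1065129 ≈ 1032.1 → 1032 mm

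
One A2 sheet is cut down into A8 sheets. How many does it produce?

64

Each ISO step halves the sheet: 1 × A2 → 2 × A3 → 4 × A4 → 8 × A5 → …
From A2 to A8 is 6 halving steps: 2^6 = 64.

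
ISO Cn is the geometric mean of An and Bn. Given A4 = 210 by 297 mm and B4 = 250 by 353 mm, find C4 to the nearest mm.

Short side: √(210 · 250) = √52500 ≈ 229.1 → 229 mm
Long side: √(297 · 353) = √104841 ≈ 323.8 → 324 mm

229 × 324 mm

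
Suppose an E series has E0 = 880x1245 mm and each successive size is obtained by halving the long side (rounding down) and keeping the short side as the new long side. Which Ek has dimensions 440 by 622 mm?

E2

E0: 880 × 1245 mm
E1: 622 × 880 mm
E2: 440 × 622 mm
E3: 311 × 440 mm
→ matches E2.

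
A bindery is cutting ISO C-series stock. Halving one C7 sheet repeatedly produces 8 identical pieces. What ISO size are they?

8 = 2^3, so 3 halving steps.
C7 → C8 → … → C10 after 3 steps.

C10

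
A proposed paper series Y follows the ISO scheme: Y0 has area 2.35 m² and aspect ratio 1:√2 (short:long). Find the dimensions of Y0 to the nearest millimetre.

Let the short side be w mm. Then w · w√2 = 2.35 m² = 2,350,000 mm².
w² = 2,350,000/√2, so w ≈ 1289.1 mm; long side = w√2 ≈ 1823.0 mm.

1289 × 1823 mm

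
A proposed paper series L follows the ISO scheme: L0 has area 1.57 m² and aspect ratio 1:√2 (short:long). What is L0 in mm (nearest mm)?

Let the short side be w mm. Then w · w√2 = 1.57 m² = 1,570,000 mm².
w² = 1,570,000/√2, so w ≈ 1053.6 mm; long side = w√2 ≈ 1490.1 mm.

1054 × 1490 mm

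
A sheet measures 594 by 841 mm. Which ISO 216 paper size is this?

Aspect ratio 841/594 ≈ 1.416 — close to the ISO √2 ≈ 1.414.
In the A-series (A0 area = 1 m²): A1 = 594 × 841 mm.

A1 (594 × 841 mm)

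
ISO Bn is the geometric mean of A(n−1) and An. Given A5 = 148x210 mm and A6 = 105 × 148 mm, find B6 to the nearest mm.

Short side: √(148 · 105) = √15540 ≈ 124.7 → 125 mm
Long side: √(210 · 148) = √31080 ≈ 176.3 → 176 mm

125 × 176 mm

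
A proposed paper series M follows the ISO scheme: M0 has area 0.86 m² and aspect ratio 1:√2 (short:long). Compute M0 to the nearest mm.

Let the short side be w mm. Then w · w√2 = 0.86 m² = 860,000 mm².
w² = 860,000/√2, so w ≈ 779.8 mm; long side = w√2 ≈ 1102.8 mm.

780 × 1103 mm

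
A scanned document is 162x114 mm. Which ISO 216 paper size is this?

C6 (114 × 162 mm)

Aspect ratio 162/114 ≈ 1.421 — close to the ISO √2 ≈ 1.414.
In the C-series (envelope sizes, between A and B): C6 = 114 × 162 mm.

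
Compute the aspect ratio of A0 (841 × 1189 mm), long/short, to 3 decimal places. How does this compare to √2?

1189 / 841 = 1.414
Matches √2 ≈ 1.414 — the ISO 216 defining ratio.

1.414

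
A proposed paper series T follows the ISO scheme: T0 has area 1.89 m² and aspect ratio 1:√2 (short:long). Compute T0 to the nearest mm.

1156 × 1635 mm

Let the short side be w mm. Then w · w√2 = 1.89 m² = 1,890,000 mm².
w² = 1,890,000/√2, so w ≈ 1156.0 mm; long side = w√2 ≈ 1634.9 mm.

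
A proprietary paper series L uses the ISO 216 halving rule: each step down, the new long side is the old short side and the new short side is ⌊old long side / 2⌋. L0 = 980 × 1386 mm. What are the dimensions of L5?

L1: ⌊1386/2⌋ × 980 = 693 × 980 mm
L2: ⌊980/2⌋ × 693 = 490 × 693 mm
L3: ⌊693/2⌋ × 490 = 346 × 490 mm
L4: ⌊490/2⌋ × 346 = 245 × 346 mm
L5: ⌊346/2⌋ × 245 = 173 × 245 mm

173 × 245 mm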